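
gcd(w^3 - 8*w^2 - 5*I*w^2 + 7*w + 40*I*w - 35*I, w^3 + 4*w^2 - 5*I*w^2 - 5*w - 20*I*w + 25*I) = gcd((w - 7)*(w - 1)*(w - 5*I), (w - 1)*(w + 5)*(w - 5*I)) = w^2 + w*(-1 - 5*I) + 5*I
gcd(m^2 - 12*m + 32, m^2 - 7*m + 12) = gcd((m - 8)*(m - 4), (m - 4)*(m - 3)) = m - 4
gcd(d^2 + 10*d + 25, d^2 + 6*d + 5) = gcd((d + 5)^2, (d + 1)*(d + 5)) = d + 5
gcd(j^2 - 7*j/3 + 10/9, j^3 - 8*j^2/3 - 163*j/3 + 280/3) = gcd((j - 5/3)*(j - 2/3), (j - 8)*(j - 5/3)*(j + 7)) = j - 5/3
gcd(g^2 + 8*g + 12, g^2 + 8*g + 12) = g^2 + 8*g + 12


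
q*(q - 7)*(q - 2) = q^3 - 9*q^2 + 14*q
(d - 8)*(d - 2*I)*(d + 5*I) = d^3 - 8*d^2 + 3*I*d^2 + 10*d - 24*I*d - 80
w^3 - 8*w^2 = w^2*(w - 8)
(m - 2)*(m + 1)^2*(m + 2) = m^4 + 2*m^3 - 3*m^2 - 8*m - 4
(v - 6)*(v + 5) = v^2 - v - 30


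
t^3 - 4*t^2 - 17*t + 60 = (t - 5)*(t - 3)*(t + 4)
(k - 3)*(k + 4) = k^2 + k - 12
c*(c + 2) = c^2 + 2*c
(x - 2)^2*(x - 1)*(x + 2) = x^4 - 3*x^3 - 2*x^2 + 12*x - 8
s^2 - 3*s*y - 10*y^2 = (s - 5*y)*(s + 2*y)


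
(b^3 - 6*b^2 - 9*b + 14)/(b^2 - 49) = (b^2 + b - 2)/(b + 7)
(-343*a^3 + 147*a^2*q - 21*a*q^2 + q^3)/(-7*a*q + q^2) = 49*a^2/q - 14*a + q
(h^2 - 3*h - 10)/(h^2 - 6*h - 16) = (h - 5)/(h - 8)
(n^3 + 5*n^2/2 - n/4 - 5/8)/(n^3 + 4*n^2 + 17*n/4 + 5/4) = (n - 1/2)/(n + 1)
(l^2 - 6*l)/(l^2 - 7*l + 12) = l*(l - 6)/(l^2 - 7*l + 12)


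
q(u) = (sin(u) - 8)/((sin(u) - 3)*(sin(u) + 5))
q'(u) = -(sin(u) - 8)*cos(u)/((sin(u) - 3)*(sin(u) + 5)^2) - (sin(u) - 8)*cos(u)/((sin(u) - 3)^2*(sin(u) + 5)) + cos(u)/((sin(u) - 3)*(sin(u) + 5))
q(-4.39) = 0.58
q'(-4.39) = -0.03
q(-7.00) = 0.55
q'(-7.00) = -0.03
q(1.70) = 0.58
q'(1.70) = -0.01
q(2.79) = 0.54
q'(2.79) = -0.03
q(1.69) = 0.58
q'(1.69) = -0.01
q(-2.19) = 0.55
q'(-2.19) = 0.03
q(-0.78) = 0.55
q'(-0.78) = -0.03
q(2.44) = 0.55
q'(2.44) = -0.05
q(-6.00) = 0.54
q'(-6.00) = 0.03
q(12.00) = 0.54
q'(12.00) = -0.03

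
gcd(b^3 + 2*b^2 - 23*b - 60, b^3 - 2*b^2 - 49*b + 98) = 1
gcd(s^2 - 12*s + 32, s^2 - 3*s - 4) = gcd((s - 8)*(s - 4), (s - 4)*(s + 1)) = s - 4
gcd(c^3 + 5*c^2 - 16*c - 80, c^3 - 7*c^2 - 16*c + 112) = c^2 - 16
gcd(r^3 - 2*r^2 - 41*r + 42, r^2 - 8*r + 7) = r^2 - 8*r + 7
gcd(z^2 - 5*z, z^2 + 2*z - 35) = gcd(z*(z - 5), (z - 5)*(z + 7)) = z - 5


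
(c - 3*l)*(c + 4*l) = c^2 + c*l - 12*l^2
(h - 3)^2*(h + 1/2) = h^3 - 11*h^2/2 + 6*h + 9/2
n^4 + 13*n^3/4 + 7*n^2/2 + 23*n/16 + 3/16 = (n + 1/4)*(n + 1/2)*(n + 1)*(n + 3/2)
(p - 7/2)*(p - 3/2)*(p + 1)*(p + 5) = p^4 + p^3 - 79*p^2/4 + 13*p/2 + 105/4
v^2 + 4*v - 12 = (v - 2)*(v + 6)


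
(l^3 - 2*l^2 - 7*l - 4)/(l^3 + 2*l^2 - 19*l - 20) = (l + 1)/(l + 5)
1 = 1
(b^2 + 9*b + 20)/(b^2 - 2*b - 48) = (b^2 + 9*b + 20)/(b^2 - 2*b - 48)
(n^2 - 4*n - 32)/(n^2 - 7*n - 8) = (n + 4)/(n + 1)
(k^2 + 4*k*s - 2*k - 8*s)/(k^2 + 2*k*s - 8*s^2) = (2 - k)/(-k + 2*s)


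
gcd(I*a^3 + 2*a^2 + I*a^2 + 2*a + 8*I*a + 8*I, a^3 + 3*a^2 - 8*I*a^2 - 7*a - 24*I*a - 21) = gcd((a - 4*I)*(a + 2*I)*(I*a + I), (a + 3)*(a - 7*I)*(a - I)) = 1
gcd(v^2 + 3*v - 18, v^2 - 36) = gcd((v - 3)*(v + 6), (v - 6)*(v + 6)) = v + 6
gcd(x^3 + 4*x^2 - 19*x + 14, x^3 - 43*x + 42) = x^2 + 6*x - 7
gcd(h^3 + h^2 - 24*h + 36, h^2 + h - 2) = 1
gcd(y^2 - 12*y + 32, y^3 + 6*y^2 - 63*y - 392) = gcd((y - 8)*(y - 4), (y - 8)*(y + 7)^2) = y - 8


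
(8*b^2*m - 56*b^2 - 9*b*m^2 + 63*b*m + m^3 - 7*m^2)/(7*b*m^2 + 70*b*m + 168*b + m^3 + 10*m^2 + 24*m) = (8*b^2*m - 56*b^2 - 9*b*m^2 + 63*b*m + m^3 - 7*m^2)/(7*b*m^2 + 70*b*m + 168*b + m^3 + 10*m^2 + 24*m)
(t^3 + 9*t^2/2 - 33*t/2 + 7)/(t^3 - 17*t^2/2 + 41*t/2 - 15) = (2*t^2 + 13*t - 7)/(2*t^2 - 13*t + 15)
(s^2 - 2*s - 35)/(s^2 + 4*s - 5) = (s - 7)/(s - 1)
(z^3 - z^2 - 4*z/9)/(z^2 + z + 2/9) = z*(3*z - 4)/(3*z + 2)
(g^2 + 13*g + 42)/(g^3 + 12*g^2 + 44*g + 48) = (g + 7)/(g^2 + 6*g + 8)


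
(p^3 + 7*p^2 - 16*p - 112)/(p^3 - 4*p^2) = 1 + 11/p + 28/p^2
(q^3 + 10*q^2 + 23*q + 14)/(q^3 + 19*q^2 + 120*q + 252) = (q^2 + 3*q + 2)/(q^2 + 12*q + 36)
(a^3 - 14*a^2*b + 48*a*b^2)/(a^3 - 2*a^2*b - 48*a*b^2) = (a - 6*b)/(a + 6*b)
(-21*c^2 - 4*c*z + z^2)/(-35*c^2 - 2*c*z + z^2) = (3*c + z)/(5*c + z)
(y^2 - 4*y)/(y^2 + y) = (y - 4)/(y + 1)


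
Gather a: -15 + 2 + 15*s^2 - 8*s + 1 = 15*s^2 - 8*s - 12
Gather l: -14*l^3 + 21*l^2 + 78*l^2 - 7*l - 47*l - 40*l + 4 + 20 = -14*l^3 + 99*l^2 - 94*l + 24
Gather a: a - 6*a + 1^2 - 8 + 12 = 5 - 5*a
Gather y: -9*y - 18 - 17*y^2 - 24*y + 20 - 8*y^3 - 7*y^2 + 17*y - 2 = -8*y^3 - 24*y^2 - 16*y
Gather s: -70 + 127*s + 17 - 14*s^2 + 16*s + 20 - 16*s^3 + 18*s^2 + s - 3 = -16*s^3 + 4*s^2 + 144*s - 36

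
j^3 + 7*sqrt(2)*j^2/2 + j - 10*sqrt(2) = (j - sqrt(2))*(j + 2*sqrt(2))*(j + 5*sqrt(2)/2)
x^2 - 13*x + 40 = (x - 8)*(x - 5)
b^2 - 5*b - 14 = (b - 7)*(b + 2)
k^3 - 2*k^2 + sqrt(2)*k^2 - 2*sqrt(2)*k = k*(k - 2)*(k + sqrt(2))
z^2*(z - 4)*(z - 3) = z^4 - 7*z^3 + 12*z^2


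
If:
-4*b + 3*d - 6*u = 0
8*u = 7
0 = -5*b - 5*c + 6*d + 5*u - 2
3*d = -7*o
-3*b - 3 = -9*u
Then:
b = 13/8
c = 71/20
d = 47/12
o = -47/28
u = 7/8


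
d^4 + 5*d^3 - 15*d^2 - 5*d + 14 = (d - 2)*(d - 1)*(d + 1)*(d + 7)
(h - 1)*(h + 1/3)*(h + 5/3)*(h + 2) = h^4 + 3*h^3 + 5*h^2/9 - 31*h/9 - 10/9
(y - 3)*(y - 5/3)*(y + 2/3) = y^3 - 4*y^2 + 17*y/9 + 10/3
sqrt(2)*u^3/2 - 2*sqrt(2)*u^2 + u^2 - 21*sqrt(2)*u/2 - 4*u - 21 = (u - 7)*(u + 3)*(sqrt(2)*u/2 + 1)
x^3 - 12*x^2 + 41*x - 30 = (x - 6)*(x - 5)*(x - 1)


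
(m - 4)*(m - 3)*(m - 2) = m^3 - 9*m^2 + 26*m - 24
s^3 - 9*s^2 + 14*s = s*(s - 7)*(s - 2)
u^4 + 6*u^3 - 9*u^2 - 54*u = u*(u - 3)*(u + 3)*(u + 6)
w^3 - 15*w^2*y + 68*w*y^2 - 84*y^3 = (w - 7*y)*(w - 6*y)*(w - 2*y)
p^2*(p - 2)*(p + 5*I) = p^4 - 2*p^3 + 5*I*p^3 - 10*I*p^2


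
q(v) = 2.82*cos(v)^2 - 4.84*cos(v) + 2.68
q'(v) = -5.64*sin(v)*cos(v) + 4.84*sin(v)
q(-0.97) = 0.85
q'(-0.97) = -1.36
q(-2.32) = 7.28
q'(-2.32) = -6.36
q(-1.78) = 3.81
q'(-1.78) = -5.88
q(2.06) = 5.58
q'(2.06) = 6.61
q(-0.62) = 0.61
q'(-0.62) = -0.15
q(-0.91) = 0.77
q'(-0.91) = -1.09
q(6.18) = 0.66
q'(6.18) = 0.08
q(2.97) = 10.19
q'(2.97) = 1.78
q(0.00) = 0.66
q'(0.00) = 0.00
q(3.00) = 10.24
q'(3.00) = 1.47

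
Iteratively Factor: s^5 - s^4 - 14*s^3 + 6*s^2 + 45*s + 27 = (s - 3)*(s^4 + 2*s^3 - 8*s^2 - 18*s - 9) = (s - 3)*(s + 1)*(s^3 + s^2 - 9*s - 9) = (s - 3)^2*(s + 1)*(s^2 + 4*s + 3) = (s - 3)^2*(s + 1)^2*(s + 3)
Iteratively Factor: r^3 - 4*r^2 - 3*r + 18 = (r + 2)*(r^2 - 6*r + 9) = (r - 3)*(r + 2)*(r - 3)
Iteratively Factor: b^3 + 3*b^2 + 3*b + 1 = (b + 1)*(b^2 + 2*b + 1) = (b + 1)^2*(b + 1)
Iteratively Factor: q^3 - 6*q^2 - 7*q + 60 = (q - 5)*(q^2 - q - 12) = (q - 5)*(q + 3)*(q - 4)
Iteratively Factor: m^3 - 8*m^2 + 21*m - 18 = (m - 3)*(m^2 - 5*m + 6) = (m - 3)*(m - 2)*(m - 3)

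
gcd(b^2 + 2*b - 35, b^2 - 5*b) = b - 5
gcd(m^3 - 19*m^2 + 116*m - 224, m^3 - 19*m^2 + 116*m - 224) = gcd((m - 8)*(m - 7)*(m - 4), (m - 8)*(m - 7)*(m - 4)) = m^3 - 19*m^2 + 116*m - 224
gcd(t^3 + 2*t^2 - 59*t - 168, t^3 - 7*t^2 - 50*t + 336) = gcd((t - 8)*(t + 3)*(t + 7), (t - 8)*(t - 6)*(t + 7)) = t^2 - t - 56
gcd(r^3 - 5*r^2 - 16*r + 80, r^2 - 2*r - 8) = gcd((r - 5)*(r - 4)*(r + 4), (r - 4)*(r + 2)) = r - 4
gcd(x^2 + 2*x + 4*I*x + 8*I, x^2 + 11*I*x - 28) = x + 4*I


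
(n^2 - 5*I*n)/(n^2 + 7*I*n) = (n - 5*I)/(n + 7*I)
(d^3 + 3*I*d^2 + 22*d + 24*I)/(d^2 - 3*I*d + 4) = d + 6*I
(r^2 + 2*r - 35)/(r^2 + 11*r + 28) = (r - 5)/(r + 4)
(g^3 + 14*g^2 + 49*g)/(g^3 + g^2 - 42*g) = (g + 7)/(g - 6)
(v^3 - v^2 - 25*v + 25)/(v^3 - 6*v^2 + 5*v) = (v + 5)/v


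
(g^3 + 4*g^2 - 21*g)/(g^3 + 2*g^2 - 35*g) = (g - 3)/(g - 5)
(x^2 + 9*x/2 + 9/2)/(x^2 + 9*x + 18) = (x + 3/2)/(x + 6)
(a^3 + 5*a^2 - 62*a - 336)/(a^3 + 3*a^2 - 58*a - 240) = (a + 7)/(a + 5)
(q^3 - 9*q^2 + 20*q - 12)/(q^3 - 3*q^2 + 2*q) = (q - 6)/q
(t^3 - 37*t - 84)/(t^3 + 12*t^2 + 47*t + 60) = (t - 7)/(t + 5)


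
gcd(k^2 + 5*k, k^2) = k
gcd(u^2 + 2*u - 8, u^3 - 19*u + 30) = u - 2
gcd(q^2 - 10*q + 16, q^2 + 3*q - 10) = q - 2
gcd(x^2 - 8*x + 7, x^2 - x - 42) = x - 7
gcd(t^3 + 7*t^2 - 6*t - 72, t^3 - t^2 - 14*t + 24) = t^2 + t - 12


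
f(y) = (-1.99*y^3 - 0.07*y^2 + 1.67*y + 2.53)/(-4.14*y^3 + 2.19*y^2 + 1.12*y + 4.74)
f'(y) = (-5.97*y^2 - 0.14*y + 1.67)/(-4.14*y^3 + 2.19*y^2 + 1.12*y + 4.74) + (12.42*y^2 - 4.38*y - 1.12)*(-1.99*y^3 - 0.07*y^2 + 1.67*y + 2.53)/(-4.14*y^3 + 2.19*y^2 + 1.12*y + 4.74)^2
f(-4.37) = 0.41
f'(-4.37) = -0.02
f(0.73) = 0.57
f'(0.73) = -0.06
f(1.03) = 0.54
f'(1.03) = -0.19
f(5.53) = 0.53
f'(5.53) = -0.01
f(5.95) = 0.52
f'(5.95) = -0.01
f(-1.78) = 0.32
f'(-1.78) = -0.07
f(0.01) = 0.54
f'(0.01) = 0.22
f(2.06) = 0.59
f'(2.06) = -0.06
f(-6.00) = 0.43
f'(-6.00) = -0.01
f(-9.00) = 0.45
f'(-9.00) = -0.00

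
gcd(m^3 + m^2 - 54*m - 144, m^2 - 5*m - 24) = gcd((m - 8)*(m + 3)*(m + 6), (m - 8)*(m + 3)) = m^2 - 5*m - 24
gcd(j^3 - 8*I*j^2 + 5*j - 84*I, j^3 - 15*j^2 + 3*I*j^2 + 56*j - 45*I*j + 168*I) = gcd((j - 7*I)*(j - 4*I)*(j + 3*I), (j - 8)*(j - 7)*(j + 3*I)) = j + 3*I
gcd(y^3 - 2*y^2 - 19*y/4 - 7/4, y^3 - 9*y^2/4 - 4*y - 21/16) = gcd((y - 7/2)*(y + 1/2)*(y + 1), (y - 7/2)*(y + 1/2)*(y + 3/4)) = y^2 - 3*y - 7/4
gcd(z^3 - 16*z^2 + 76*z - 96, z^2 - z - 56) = z - 8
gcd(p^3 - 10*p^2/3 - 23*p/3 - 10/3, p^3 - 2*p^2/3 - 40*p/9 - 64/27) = p + 2/3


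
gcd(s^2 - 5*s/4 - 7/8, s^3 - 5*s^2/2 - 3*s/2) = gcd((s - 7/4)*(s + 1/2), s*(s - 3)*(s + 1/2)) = s + 1/2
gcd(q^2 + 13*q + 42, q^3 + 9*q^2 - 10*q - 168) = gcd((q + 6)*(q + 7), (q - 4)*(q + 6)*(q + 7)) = q^2 + 13*q + 42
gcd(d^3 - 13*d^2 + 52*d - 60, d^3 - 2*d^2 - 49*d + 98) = d - 2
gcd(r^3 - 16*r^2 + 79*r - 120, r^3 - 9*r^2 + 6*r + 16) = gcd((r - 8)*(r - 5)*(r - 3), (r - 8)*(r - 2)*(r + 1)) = r - 8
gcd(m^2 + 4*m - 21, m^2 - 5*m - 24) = 1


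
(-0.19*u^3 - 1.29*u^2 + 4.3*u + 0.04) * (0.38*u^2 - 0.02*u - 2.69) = -0.0722*u^5 - 0.4864*u^4 + 2.1709*u^3 + 3.3993*u^2 - 11.5678*u - 0.1076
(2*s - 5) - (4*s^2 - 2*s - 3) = -4*s^2 + 4*s - 2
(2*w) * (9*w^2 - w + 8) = 18*w^3 - 2*w^2 + 16*w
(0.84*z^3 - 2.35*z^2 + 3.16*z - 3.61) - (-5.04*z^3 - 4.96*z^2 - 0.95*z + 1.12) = 5.88*z^3 + 2.61*z^2 + 4.11*z - 4.73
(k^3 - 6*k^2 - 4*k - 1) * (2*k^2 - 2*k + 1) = 2*k^5 - 14*k^4 + 5*k^3 - 2*k - 1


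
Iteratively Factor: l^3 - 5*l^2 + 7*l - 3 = (l - 3)*(l^2 - 2*l + 1) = (l - 3)*(l - 1)*(l - 1)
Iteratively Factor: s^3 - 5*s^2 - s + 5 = (s - 5)*(s^2 - 1) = (s - 5)*(s - 1)*(s + 1)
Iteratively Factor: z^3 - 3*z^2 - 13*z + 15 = (z - 5)*(z^2 + 2*z - 3) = (z - 5)*(z - 1)*(z + 3)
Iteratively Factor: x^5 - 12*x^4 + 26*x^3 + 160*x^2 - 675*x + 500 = (x + 4)*(x^4 - 16*x^3 + 90*x^2 - 200*x + 125) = (x - 5)*(x + 4)*(x^3 - 11*x^2 + 35*x - 25) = (x - 5)^2*(x + 4)*(x^2 - 6*x + 5) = (x - 5)^2*(x - 1)*(x + 4)*(x - 5)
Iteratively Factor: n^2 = (n)*(n)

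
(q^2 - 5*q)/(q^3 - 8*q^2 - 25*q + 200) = q/(q^2 - 3*q - 40)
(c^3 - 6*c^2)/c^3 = (c - 6)/c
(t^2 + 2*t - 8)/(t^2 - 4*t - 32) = (t - 2)/(t - 8)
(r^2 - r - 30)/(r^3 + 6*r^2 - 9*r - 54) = (r^2 - r - 30)/(r^3 + 6*r^2 - 9*r - 54)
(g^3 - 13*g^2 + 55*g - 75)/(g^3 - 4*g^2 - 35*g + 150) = (g - 3)/(g + 6)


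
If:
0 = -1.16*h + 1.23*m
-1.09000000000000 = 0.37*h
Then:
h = -2.95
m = -2.78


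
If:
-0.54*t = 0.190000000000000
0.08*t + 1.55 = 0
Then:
No Solution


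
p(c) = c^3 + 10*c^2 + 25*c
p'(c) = 3*c^2 + 20*c + 25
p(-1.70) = -18.51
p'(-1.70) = -0.33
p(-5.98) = -5.74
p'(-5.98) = 12.68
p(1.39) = 56.76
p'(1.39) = 58.60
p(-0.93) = -15.41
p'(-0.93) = 8.99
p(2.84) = 174.56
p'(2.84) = 106.00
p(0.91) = 31.78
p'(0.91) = 45.68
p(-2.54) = -15.37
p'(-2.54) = -6.45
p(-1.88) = -18.30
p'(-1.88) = -2.00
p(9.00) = 1764.00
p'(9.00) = 448.00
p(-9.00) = -144.00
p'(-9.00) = 88.00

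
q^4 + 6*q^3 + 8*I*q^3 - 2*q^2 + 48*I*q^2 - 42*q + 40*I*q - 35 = (q + 1)*(q + 5)*(q + I)*(q + 7*I)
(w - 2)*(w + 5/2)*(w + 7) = w^3 + 15*w^2/2 - 3*w/2 - 35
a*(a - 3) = a^2 - 3*a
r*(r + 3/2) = r^2 + 3*r/2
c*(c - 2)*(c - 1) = c^3 - 3*c^2 + 2*c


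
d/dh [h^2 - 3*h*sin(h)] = -3*h*cos(h) + 2*h - 3*sin(h)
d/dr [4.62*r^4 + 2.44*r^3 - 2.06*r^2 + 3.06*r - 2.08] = 18.48*r^3 + 7.32*r^2 - 4.12*r + 3.06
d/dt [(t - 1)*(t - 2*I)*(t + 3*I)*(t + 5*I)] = 4*t^3 + t^2*(-3 + 18*I) + t*(2 - 12*I) - 1 + 30*I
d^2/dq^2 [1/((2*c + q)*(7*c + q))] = 2*((2*c + q)^2 + (2*c + q)*(7*c + q) + (7*c + q)^2)/((2*c + q)^3*(7*c + q)^3)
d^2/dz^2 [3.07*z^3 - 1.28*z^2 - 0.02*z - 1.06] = 18.42*z - 2.56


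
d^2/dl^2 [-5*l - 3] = 0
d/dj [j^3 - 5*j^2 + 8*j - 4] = 3*j^2 - 10*j + 8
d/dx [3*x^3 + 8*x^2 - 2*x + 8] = 9*x^2 + 16*x - 2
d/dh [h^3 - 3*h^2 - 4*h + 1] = 3*h^2 - 6*h - 4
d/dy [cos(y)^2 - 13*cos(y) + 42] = (13 - 2*cos(y))*sin(y)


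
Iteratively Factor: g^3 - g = (g + 1)*(g^2 - g) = (g - 1)*(g + 1)*(g)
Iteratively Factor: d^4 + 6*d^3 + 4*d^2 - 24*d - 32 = (d + 4)*(d^3 + 2*d^2 - 4*d - 8) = (d + 2)*(d + 4)*(d^2 - 4) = (d - 2)*(d + 2)*(d + 4)*(d + 2)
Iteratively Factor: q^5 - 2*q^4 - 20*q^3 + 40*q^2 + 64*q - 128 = (q + 2)*(q^4 - 4*q^3 - 12*q^2 + 64*q - 64) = (q - 2)*(q + 2)*(q^3 - 2*q^2 - 16*q + 32) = (q - 2)*(q + 2)*(q + 4)*(q^2 - 6*q + 8) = (q - 4)*(q - 2)*(q + 2)*(q + 4)*(q - 2)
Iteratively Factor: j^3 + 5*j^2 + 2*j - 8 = (j - 1)*(j^2 + 6*j + 8) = (j - 1)*(j + 2)*(j + 4)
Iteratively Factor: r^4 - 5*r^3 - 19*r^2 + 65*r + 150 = (r + 2)*(r^3 - 7*r^2 - 5*r + 75) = (r - 5)*(r + 2)*(r^2 - 2*r - 15) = (r - 5)^2*(r + 2)*(r + 3)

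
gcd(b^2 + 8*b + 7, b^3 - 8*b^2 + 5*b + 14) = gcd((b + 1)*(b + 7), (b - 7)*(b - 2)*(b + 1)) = b + 1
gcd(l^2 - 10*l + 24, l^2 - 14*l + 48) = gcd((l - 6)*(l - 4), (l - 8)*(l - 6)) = l - 6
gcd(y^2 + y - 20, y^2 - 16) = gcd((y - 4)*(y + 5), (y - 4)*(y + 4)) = y - 4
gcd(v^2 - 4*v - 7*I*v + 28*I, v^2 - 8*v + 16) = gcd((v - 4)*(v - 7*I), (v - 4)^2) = v - 4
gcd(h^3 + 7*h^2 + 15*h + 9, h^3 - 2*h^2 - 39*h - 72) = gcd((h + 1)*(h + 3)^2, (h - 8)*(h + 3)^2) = h^2 + 6*h + 9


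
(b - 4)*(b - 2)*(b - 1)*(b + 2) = b^4 - 5*b^3 + 20*b - 16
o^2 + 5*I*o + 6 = (o - I)*(o + 6*I)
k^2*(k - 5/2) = k^3 - 5*k^2/2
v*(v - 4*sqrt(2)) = v^2 - 4*sqrt(2)*v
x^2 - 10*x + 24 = (x - 6)*(x - 4)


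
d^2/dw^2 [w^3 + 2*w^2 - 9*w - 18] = 6*w + 4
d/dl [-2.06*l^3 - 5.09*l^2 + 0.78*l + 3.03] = -6.18*l^2 - 10.18*l + 0.78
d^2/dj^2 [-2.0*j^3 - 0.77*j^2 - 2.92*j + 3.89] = -12.0*j - 1.54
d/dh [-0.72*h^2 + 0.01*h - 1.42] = 0.01 - 1.44*h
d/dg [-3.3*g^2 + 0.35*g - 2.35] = 0.35 - 6.6*g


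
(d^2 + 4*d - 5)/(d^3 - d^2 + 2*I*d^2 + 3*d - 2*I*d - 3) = (d + 5)/(d^2 + 2*I*d + 3)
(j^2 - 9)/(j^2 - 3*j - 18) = (j - 3)/(j - 6)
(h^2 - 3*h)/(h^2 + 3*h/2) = 2*(h - 3)/(2*h + 3)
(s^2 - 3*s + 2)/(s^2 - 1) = (s - 2)/(s + 1)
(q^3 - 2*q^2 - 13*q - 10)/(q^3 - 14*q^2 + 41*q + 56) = (q^2 - 3*q - 10)/(q^2 - 15*q + 56)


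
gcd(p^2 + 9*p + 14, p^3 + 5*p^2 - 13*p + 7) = p + 7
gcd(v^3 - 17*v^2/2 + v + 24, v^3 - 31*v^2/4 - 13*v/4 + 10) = v - 8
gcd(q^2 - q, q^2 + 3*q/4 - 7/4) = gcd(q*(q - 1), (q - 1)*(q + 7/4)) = q - 1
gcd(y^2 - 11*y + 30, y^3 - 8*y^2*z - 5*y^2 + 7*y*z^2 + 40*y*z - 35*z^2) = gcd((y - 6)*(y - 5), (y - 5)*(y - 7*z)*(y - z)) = y - 5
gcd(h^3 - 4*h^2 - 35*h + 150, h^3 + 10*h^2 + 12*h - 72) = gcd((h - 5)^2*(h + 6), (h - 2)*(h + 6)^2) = h + 6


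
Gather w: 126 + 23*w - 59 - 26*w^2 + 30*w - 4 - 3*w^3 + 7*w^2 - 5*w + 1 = -3*w^3 - 19*w^2 + 48*w + 64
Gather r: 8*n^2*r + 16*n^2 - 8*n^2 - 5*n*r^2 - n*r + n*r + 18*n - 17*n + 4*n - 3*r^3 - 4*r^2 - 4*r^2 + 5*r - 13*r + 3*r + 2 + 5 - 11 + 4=8*n^2 + 5*n - 3*r^3 + r^2*(-5*n - 8) + r*(8*n^2 - 5)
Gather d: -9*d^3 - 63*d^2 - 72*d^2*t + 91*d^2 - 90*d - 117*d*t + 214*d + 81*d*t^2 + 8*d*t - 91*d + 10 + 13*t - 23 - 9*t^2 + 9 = -9*d^3 + d^2*(28 - 72*t) + d*(81*t^2 - 109*t + 33) - 9*t^2 + 13*t - 4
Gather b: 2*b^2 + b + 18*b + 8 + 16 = 2*b^2 + 19*b + 24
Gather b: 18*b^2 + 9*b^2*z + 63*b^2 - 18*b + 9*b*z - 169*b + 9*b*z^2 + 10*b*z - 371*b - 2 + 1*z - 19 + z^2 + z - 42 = b^2*(9*z + 81) + b*(9*z^2 + 19*z - 558) + z^2 + 2*z - 63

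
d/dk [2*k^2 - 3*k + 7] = 4*k - 3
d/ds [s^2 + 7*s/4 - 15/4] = 2*s + 7/4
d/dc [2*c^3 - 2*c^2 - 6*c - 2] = 6*c^2 - 4*c - 6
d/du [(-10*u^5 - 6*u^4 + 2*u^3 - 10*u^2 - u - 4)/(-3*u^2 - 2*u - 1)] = (90*u^6 + 116*u^5 + 80*u^4 + 16*u^3 + 11*u^2 - 4*u - 7)/(9*u^4 + 12*u^3 + 10*u^2 + 4*u + 1)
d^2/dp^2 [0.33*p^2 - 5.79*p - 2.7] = 0.660000000000000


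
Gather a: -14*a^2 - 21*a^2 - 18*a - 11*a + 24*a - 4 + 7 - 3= -35*a^2 - 5*a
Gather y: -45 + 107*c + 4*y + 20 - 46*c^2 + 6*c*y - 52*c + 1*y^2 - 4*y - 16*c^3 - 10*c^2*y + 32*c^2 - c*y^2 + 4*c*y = -16*c^3 - 14*c^2 + 55*c + y^2*(1 - c) + y*(-10*c^2 + 10*c) - 25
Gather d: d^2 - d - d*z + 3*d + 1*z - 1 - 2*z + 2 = d^2 + d*(2 - z) - z + 1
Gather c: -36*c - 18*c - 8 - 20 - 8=-54*c - 36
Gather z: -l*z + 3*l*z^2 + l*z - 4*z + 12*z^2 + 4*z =z^2*(3*l + 12)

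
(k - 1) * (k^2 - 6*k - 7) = k^3 - 7*k^2 - k + 7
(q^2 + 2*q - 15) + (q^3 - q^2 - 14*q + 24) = q^3 - 12*q + 9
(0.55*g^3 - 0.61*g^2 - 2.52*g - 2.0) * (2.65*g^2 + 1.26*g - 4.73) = 1.4575*g^5 - 0.9235*g^4 - 10.0481*g^3 - 5.5899*g^2 + 9.3996*g + 9.46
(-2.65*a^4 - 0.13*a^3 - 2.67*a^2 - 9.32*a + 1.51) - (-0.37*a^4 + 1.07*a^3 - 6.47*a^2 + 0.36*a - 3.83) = -2.28*a^4 - 1.2*a^3 + 3.8*a^2 - 9.68*a + 5.34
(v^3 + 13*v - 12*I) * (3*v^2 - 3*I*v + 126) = 3*v^5 - 3*I*v^4 + 165*v^3 - 75*I*v^2 + 1602*v - 1512*I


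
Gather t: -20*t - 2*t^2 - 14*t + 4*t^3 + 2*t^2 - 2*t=4*t^3 - 36*t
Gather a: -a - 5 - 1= -a - 6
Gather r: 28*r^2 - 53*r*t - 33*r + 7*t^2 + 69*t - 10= 28*r^2 + r*(-53*t - 33) + 7*t^2 + 69*t - 10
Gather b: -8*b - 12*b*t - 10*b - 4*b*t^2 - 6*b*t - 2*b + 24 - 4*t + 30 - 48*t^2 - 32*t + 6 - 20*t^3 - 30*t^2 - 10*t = b*(-4*t^2 - 18*t - 20) - 20*t^3 - 78*t^2 - 46*t + 60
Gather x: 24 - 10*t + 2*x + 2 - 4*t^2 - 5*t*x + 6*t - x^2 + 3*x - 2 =-4*t^2 - 4*t - x^2 + x*(5 - 5*t) + 24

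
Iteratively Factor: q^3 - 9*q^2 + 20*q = (q)*(q^2 - 9*q + 20) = q*(q - 5)*(q - 4)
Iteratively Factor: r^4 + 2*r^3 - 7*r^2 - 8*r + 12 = (r - 2)*(r^3 + 4*r^2 + r - 6) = (r - 2)*(r + 3)*(r^2 + r - 2) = (r - 2)*(r + 2)*(r + 3)*(r - 1)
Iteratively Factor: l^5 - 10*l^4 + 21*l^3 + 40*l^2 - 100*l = (l - 5)*(l^4 - 5*l^3 - 4*l^2 + 20*l) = (l - 5)*(l + 2)*(l^3 - 7*l^2 + 10*l) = (l - 5)*(l - 2)*(l + 2)*(l^2 - 5*l) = l*(l - 5)*(l - 2)*(l + 2)*(l - 5)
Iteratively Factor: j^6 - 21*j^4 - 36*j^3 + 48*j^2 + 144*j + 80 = (j + 2)*(j^5 - 2*j^4 - 17*j^3 - 2*j^2 + 52*j + 40) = (j + 2)^2*(j^4 - 4*j^3 - 9*j^2 + 16*j + 20) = (j + 1)*(j + 2)^2*(j^3 - 5*j^2 - 4*j + 20) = (j - 5)*(j + 1)*(j + 2)^2*(j^2 - 4) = (j - 5)*(j - 2)*(j + 1)*(j + 2)^2*(j + 2)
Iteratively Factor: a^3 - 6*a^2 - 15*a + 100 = (a - 5)*(a^2 - a - 20) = (a - 5)^2*(a + 4)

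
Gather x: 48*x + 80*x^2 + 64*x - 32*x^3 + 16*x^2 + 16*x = -32*x^3 + 96*x^2 + 128*x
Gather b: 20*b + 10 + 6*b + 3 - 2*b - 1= 24*b + 12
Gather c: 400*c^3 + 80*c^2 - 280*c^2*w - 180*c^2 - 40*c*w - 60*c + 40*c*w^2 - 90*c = 400*c^3 + c^2*(-280*w - 100) + c*(40*w^2 - 40*w - 150)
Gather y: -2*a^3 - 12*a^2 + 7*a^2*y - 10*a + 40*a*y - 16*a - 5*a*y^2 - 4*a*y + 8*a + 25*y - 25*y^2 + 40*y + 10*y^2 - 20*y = -2*a^3 - 12*a^2 - 18*a + y^2*(-5*a - 15) + y*(7*a^2 + 36*a + 45)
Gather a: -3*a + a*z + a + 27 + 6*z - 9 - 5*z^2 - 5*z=a*(z - 2) - 5*z^2 + z + 18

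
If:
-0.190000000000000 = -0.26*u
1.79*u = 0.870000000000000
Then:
No Solution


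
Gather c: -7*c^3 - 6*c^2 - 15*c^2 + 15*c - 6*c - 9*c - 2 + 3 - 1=-7*c^3 - 21*c^2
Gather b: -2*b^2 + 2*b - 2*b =-2*b^2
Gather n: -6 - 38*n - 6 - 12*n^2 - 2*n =-12*n^2 - 40*n - 12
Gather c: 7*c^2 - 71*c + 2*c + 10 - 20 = 7*c^2 - 69*c - 10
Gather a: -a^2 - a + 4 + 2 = -a^2 - a + 6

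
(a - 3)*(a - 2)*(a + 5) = a^3 - 19*a + 30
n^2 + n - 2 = (n - 1)*(n + 2)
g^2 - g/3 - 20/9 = (g - 5/3)*(g + 4/3)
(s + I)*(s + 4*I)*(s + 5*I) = s^3 + 10*I*s^2 - 29*s - 20*I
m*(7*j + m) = 7*j*m + m^2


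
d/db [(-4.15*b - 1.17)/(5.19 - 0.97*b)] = (117.674946 - 21.993198*b)/(0.97*b - 5.19)^3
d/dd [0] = 0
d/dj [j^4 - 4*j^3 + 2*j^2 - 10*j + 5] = 4*j^3 - 12*j^2 + 4*j - 10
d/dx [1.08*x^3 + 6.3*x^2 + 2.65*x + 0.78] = 3.24*x^2 + 12.6*x + 2.65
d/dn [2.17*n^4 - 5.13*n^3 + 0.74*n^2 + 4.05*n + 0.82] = 8.68*n^3 - 15.39*n^2 + 1.48*n + 4.05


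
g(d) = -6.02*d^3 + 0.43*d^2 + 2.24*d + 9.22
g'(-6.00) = -653.08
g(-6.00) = 1311.58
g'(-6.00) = -653.08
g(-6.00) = 1311.58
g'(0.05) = 2.24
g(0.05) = 9.33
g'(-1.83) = -59.81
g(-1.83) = 43.45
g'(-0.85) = -11.54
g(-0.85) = 11.32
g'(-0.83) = -10.92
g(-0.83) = 11.10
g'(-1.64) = -47.74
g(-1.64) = 33.26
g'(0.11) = 2.12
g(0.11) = 9.46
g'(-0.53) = -3.29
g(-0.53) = 9.05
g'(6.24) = -695.61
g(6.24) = -1422.74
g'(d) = -18.06*d^2 + 0.86*d + 2.24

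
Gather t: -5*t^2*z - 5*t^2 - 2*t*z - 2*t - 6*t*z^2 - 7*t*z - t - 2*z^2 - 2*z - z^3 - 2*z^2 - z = t^2*(-5*z - 5) + t*(-6*z^2 - 9*z - 3) - z^3 - 4*z^2 - 3*z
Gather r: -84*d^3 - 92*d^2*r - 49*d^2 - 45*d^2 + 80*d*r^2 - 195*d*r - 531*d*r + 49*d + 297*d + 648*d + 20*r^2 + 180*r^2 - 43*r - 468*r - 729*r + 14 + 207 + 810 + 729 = -84*d^3 - 94*d^2 + 994*d + r^2*(80*d + 200) + r*(-92*d^2 - 726*d - 1240) + 1760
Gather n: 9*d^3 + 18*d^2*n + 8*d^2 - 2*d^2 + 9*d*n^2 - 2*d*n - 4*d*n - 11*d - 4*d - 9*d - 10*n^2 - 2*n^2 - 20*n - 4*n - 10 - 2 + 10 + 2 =9*d^3 + 6*d^2 - 24*d + n^2*(9*d - 12) + n*(18*d^2 - 6*d - 24)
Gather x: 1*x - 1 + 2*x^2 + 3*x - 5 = 2*x^2 + 4*x - 6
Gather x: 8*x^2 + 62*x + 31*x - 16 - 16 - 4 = 8*x^2 + 93*x - 36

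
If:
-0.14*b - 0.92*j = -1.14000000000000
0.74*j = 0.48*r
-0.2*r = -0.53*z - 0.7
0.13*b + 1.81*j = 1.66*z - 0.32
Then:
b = -2336.42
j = 356.78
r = 550.04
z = 206.24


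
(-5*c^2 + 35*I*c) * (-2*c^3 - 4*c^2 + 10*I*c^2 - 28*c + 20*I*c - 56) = 10*c^5 + 20*c^4 - 120*I*c^4 - 210*c^3 - 240*I*c^3 - 420*c^2 - 980*I*c^2 - 1960*I*c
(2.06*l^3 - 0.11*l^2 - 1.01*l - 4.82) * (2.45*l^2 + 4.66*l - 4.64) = 5.047*l^5 + 9.3301*l^4 - 12.5455*l^3 - 16.0052*l^2 - 17.7748*l + 22.3648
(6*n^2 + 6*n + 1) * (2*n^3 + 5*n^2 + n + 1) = 12*n^5 + 42*n^4 + 38*n^3 + 17*n^2 + 7*n + 1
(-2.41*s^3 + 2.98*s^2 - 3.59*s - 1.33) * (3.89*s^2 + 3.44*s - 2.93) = -9.3749*s^5 + 3.3018*s^4 + 3.3474*s^3 - 26.2547*s^2 + 5.9435*s + 3.8969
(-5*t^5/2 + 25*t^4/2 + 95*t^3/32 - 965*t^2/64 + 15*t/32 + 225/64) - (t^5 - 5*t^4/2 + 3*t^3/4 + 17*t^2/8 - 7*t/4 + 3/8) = -7*t^5/2 + 15*t^4 + 71*t^3/32 - 1101*t^2/64 + 71*t/32 + 201/64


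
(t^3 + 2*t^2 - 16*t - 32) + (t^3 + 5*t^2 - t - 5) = 2*t^3 + 7*t^2 - 17*t - 37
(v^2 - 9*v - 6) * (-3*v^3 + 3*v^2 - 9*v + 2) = -3*v^5 + 30*v^4 - 18*v^3 + 65*v^2 + 36*v - 12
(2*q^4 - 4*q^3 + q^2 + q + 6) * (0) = 0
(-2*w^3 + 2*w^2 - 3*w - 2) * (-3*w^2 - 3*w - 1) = 6*w^5 + 5*w^3 + 13*w^2 + 9*w + 2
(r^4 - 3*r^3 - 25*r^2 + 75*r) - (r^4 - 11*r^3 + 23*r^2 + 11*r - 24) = 8*r^3 - 48*r^2 + 64*r + 24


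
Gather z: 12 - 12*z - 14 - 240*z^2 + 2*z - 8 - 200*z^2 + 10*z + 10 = -440*z^2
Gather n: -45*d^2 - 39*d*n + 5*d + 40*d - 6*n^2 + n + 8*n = -45*d^2 + 45*d - 6*n^2 + n*(9 - 39*d)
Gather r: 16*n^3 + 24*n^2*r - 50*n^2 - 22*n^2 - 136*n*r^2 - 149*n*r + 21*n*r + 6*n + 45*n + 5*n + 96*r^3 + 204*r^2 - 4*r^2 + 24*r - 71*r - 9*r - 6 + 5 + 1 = 16*n^3 - 72*n^2 + 56*n + 96*r^3 + r^2*(200 - 136*n) + r*(24*n^2 - 128*n - 56)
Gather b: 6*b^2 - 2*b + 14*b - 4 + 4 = 6*b^2 + 12*b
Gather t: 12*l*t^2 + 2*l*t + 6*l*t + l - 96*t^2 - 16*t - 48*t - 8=l + t^2*(12*l - 96) + t*(8*l - 64) - 8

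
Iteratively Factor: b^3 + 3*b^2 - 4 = (b + 2)*(b^2 + b - 2) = (b + 2)^2*(b - 1)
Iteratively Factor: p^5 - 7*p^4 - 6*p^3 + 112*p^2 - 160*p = (p)*(p^4 - 7*p^3 - 6*p^2 + 112*p - 160) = p*(p - 2)*(p^3 - 5*p^2 - 16*p + 80) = p*(p - 2)*(p + 4)*(p^2 - 9*p + 20) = p*(p - 4)*(p - 2)*(p + 4)*(p - 5)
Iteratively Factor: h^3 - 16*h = (h - 4)*(h^2 + 4*h) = (h - 4)*(h + 4)*(h)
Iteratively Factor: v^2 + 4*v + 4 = (v + 2)*(v + 2)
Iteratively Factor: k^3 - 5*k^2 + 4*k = (k - 1)*(k^2 - 4*k) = (k - 4)*(k - 1)*(k)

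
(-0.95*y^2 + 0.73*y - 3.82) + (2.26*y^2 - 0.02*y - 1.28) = 1.31*y^2 + 0.71*y - 5.1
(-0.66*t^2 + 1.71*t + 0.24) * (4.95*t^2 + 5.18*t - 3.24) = -3.267*t^4 + 5.0457*t^3 + 12.1842*t^2 - 4.2972*t - 0.7776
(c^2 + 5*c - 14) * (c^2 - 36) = c^4 + 5*c^3 - 50*c^2 - 180*c + 504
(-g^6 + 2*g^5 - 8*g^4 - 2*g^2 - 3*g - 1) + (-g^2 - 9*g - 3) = -g^6 + 2*g^5 - 8*g^4 - 3*g^2 - 12*g - 4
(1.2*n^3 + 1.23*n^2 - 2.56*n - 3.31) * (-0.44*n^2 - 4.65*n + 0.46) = -0.528*n^5 - 6.1212*n^4 - 4.0411*n^3 + 13.9262*n^2 + 14.2139*n - 1.5226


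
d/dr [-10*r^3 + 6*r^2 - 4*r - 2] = -30*r^2 + 12*r - 4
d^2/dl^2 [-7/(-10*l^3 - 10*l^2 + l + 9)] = 14*(-10*(3*l + 1)*(10*l^3 + 10*l^2 - l - 9) + (30*l^2 + 20*l - 1)^2)/(10*l^3 + 10*l^2 - l - 9)^3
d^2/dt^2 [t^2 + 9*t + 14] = 2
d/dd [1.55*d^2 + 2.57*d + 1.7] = 3.1*d + 2.57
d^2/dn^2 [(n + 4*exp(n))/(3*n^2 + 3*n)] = 2*(2*n^4*exp(n) - 4*n^3*exp(n) + n^3 + 2*n^2*exp(n) + 8*n*exp(n) + 4*exp(n))/(3*n^3*(n^3 + 3*n^2 + 3*n + 1))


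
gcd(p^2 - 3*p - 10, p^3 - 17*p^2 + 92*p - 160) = p - 5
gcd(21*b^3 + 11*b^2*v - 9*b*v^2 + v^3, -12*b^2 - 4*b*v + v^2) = 1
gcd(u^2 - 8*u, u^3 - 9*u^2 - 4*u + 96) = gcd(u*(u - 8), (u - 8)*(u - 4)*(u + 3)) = u - 8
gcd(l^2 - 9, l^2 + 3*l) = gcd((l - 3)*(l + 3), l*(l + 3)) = l + 3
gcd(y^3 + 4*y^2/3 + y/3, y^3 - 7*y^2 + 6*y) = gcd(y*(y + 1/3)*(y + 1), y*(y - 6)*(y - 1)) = y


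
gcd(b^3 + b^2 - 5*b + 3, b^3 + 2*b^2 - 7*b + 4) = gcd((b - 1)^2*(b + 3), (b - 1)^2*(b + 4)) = b^2 - 2*b + 1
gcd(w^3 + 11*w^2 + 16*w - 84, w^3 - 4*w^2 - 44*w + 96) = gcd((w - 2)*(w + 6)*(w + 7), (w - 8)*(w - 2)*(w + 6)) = w^2 + 4*w - 12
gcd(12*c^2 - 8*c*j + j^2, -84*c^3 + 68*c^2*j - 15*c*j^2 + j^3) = 12*c^2 - 8*c*j + j^2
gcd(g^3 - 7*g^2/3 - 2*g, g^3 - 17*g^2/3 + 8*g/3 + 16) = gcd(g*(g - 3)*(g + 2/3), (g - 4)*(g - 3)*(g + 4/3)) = g - 3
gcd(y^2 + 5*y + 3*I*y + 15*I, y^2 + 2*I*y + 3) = y + 3*I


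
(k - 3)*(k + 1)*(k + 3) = k^3 + k^2 - 9*k - 9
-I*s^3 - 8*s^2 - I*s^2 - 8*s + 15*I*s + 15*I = (s - 5*I)*(s - 3*I)*(-I*s - I)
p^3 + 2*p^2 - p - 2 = (p - 1)*(p + 1)*(p + 2)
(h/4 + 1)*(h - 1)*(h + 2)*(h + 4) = h^4/4 + 9*h^3/4 + 11*h^2/2 - 8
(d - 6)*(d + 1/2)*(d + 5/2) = d^3 - 3*d^2 - 67*d/4 - 15/2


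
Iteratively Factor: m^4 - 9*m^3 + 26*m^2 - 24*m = (m - 2)*(m^3 - 7*m^2 + 12*m) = m*(m - 2)*(m^2 - 7*m + 12) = m*(m - 3)*(m - 2)*(m - 4)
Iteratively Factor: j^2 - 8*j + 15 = (j - 5)*(j - 3)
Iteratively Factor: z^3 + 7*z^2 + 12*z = (z + 3)*(z^2 + 4*z) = (z + 3)*(z + 4)*(z)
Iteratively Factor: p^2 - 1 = (p + 1)*(p - 1)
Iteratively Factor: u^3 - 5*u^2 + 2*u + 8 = (u + 1)*(u^2 - 6*u + 8) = (u - 4)*(u + 1)*(u - 2)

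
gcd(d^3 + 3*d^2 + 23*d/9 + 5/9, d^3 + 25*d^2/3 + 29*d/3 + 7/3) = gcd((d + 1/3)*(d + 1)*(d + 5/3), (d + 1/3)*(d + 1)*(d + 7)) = d^2 + 4*d/3 + 1/3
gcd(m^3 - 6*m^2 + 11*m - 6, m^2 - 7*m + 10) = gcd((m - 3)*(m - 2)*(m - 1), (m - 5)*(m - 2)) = m - 2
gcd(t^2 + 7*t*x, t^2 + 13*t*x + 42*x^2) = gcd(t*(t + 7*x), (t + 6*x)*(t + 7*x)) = t + 7*x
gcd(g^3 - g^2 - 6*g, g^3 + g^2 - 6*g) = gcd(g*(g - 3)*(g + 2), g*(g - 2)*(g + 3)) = g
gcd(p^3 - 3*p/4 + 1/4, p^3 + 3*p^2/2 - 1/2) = p^2 + p/2 - 1/2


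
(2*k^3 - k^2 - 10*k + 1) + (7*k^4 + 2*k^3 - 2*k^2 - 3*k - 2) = 7*k^4 + 4*k^3 - 3*k^2 - 13*k - 1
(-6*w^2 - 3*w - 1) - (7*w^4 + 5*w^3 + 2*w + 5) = -7*w^4 - 5*w^3 - 6*w^2 - 5*w - 6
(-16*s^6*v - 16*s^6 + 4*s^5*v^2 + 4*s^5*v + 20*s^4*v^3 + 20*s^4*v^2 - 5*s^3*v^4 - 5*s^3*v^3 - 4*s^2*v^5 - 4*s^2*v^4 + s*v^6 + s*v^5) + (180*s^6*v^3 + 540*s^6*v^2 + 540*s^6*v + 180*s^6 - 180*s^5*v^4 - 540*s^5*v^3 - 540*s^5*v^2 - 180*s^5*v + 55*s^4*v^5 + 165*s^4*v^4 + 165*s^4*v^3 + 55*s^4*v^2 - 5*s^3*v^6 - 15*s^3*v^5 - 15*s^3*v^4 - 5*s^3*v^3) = 180*s^6*v^3 + 540*s^6*v^2 + 524*s^6*v + 164*s^6 - 180*s^5*v^4 - 540*s^5*v^3 - 536*s^5*v^2 - 176*s^5*v + 55*s^4*v^5 + 165*s^4*v^4 + 185*s^4*v^3 + 75*s^4*v^2 - 5*s^3*v^6 - 15*s^3*v^5 - 20*s^3*v^4 - 10*s^3*v^3 - 4*s^2*v^5 - 4*s^2*v^4 + s*v^6 + s*v^5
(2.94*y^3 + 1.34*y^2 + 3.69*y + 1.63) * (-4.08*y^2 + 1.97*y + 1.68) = -11.9952*y^5 + 0.324599999999999*y^4 - 7.4762*y^3 + 2.8701*y^2 + 9.4103*y + 2.7384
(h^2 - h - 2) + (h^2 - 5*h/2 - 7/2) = 2*h^2 - 7*h/2 - 11/2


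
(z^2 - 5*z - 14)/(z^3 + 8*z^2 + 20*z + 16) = (z - 7)/(z^2 + 6*z + 8)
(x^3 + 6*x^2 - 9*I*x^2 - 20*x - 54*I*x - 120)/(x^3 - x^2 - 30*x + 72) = (x^2 - 9*I*x - 20)/(x^2 - 7*x + 12)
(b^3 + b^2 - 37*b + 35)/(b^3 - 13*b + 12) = (b^2 + 2*b - 35)/(b^2 + b - 12)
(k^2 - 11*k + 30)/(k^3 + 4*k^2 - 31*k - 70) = (k - 6)/(k^2 + 9*k + 14)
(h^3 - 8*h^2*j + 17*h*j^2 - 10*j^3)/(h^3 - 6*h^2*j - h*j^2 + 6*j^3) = (h^2 - 7*h*j + 10*j^2)/(h^2 - 5*h*j - 6*j^2)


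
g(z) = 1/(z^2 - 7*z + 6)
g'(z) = (7 - 2*z)/(z^2 - 7*z + 6)^2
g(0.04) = 0.17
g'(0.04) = 0.21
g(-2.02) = 0.04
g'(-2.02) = 0.02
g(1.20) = -1.04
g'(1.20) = 4.99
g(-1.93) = 0.04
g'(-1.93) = 0.02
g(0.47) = 0.34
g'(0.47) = 0.71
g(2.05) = -0.24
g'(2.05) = 0.17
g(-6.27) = 0.01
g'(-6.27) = 0.00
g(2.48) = -0.19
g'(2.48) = 0.08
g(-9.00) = 0.01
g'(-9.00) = 0.00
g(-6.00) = 0.01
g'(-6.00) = 0.00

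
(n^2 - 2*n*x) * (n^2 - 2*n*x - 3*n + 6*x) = n^4 - 4*n^3*x - 3*n^3 + 4*n^2*x^2 + 12*n^2*x - 12*n*x^2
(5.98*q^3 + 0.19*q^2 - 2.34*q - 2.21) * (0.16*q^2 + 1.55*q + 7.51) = 0.9568*q^5 + 9.2994*q^4 + 44.8299*q^3 - 2.5537*q^2 - 20.9989*q - 16.5971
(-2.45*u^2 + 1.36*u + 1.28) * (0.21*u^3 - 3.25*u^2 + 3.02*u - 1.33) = -0.5145*u^5 + 8.2481*u^4 - 11.5502*u^3 + 3.2057*u^2 + 2.0568*u - 1.7024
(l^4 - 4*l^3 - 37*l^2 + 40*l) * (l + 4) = l^5 - 53*l^3 - 108*l^2 + 160*l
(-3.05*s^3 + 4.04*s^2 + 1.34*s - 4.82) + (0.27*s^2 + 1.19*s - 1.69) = -3.05*s^3 + 4.31*s^2 + 2.53*s - 6.51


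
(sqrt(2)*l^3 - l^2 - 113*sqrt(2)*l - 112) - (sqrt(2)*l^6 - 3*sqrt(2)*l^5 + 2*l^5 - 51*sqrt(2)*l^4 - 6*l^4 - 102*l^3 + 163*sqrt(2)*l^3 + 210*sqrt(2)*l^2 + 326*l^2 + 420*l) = -sqrt(2)*l^6 - 2*l^5 + 3*sqrt(2)*l^5 + 6*l^4 + 51*sqrt(2)*l^4 - 162*sqrt(2)*l^3 + 102*l^3 - 327*l^2 - 210*sqrt(2)*l^2 - 420*l - 113*sqrt(2)*l - 112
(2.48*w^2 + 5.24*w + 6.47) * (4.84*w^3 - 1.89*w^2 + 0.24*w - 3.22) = 12.0032*w^5 + 20.6744*w^4 + 22.0064*w^3 - 18.9563*w^2 - 15.32*w - 20.8334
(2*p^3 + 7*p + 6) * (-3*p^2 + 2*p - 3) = -6*p^5 + 4*p^4 - 27*p^3 - 4*p^2 - 9*p - 18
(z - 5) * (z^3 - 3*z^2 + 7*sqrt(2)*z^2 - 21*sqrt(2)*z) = z^4 - 8*z^3 + 7*sqrt(2)*z^3 - 56*sqrt(2)*z^2 + 15*z^2 + 105*sqrt(2)*z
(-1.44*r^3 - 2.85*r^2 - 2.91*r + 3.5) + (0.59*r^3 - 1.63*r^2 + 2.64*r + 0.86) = -0.85*r^3 - 4.48*r^2 - 0.27*r + 4.36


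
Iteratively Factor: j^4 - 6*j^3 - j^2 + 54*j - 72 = (j - 4)*(j^3 - 2*j^2 - 9*j + 18) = (j - 4)*(j - 2)*(j^2 - 9) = (j - 4)*(j - 2)*(j + 3)*(j - 3)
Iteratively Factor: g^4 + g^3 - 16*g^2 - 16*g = (g)*(g^3 + g^2 - 16*g - 16) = g*(g - 4)*(g^2 + 5*g + 4) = g*(g - 4)*(g + 1)*(g + 4)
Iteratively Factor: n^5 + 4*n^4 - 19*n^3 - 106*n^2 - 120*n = (n + 2)*(n^4 + 2*n^3 - 23*n^2 - 60*n) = (n + 2)*(n + 3)*(n^3 - n^2 - 20*n) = (n + 2)*(n + 3)*(n + 4)*(n^2 - 5*n) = (n - 5)*(n + 2)*(n + 3)*(n + 4)*(n)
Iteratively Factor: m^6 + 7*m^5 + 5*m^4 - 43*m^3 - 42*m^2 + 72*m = (m + 3)*(m^5 + 4*m^4 - 7*m^3 - 22*m^2 + 24*m) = m*(m + 3)*(m^4 + 4*m^3 - 7*m^2 - 22*m + 24) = m*(m + 3)*(m + 4)*(m^3 - 7*m + 6) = m*(m - 1)*(m + 3)*(m + 4)*(m^2 + m - 6) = m*(m - 2)*(m - 1)*(m + 3)*(m + 4)*(m + 3)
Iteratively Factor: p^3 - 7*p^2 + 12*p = (p - 3)*(p^2 - 4*p) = p*(p - 3)*(p - 4)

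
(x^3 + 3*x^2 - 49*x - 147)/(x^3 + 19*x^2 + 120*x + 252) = (x^2 - 4*x - 21)/(x^2 + 12*x + 36)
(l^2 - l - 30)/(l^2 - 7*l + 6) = (l + 5)/(l - 1)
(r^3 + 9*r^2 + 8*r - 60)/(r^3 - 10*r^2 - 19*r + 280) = (r^2 + 4*r - 12)/(r^2 - 15*r + 56)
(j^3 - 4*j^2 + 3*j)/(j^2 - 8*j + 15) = j*(j - 1)/(j - 5)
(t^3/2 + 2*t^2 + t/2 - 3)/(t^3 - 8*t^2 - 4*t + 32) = (t^2 + 2*t - 3)/(2*(t^2 - 10*t + 16))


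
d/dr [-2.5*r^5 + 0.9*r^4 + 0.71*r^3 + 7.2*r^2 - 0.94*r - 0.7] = -12.5*r^4 + 3.6*r^3 + 2.13*r^2 + 14.4*r - 0.94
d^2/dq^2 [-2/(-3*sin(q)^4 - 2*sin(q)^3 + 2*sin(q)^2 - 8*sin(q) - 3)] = 4*(-72*sin(q)^8 - 69*sin(q)^7 + 108*sin(q)^6 + 124*sin(q)^5 + 18*sin(q)^4 + 67*sin(q)^3 - 38*sin(q)^2 - 54*sin(q) + 70)/(3*sin(q)^4 + 2*sin(q)^3 - 2*sin(q)^2 + 8*sin(q) + 3)^3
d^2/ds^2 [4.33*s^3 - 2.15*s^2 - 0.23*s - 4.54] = 25.98*s - 4.3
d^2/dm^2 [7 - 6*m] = 0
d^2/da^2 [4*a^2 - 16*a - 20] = 8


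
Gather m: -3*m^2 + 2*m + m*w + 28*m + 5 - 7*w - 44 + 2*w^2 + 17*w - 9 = -3*m^2 + m*(w + 30) + 2*w^2 + 10*w - 48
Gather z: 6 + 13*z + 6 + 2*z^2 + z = 2*z^2 + 14*z + 12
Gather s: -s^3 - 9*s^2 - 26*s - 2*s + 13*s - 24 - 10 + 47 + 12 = -s^3 - 9*s^2 - 15*s + 25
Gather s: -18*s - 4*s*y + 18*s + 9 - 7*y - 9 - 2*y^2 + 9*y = -4*s*y - 2*y^2 + 2*y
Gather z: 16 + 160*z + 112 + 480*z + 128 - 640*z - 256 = 0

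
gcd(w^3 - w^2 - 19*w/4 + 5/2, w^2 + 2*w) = w + 2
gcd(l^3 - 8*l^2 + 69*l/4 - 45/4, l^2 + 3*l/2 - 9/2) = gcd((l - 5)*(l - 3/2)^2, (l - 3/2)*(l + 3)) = l - 3/2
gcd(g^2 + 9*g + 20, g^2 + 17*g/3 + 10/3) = g + 5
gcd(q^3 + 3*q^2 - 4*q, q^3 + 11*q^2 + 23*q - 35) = q - 1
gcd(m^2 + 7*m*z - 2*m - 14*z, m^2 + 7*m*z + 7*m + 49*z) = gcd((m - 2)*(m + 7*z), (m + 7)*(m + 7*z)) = m + 7*z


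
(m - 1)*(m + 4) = m^2 + 3*m - 4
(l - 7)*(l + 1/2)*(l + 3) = l^3 - 7*l^2/2 - 23*l - 21/2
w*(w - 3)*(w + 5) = w^3 + 2*w^2 - 15*w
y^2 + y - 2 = (y - 1)*(y + 2)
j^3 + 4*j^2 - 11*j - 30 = (j - 3)*(j + 2)*(j + 5)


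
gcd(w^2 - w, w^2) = w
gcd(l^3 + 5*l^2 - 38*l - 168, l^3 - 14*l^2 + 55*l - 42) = l - 6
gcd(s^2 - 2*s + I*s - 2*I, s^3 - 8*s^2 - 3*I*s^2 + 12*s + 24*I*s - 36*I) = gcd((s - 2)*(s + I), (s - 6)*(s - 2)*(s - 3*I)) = s - 2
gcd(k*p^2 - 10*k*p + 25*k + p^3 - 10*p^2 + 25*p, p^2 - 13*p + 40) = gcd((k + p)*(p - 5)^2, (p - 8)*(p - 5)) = p - 5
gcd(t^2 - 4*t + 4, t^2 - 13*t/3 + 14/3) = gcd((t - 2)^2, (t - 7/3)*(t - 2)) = t - 2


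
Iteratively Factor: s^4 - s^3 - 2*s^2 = (s + 1)*(s^3 - 2*s^2) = (s - 2)*(s + 1)*(s^2) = s*(s - 2)*(s + 1)*(s)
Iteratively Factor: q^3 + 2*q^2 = (q + 2)*(q^2) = q*(q + 2)*(q)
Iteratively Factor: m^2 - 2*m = (m)*(m - 2)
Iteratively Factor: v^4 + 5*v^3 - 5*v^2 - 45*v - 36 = (v + 3)*(v^3 + 2*v^2 - 11*v - 12) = (v + 3)*(v + 4)*(v^2 - 2*v - 3) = (v - 3)*(v + 3)*(v + 4)*(v + 1)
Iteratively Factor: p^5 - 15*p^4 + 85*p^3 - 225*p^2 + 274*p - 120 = (p - 1)*(p^4 - 14*p^3 + 71*p^2 - 154*p + 120) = (p - 4)*(p - 1)*(p^3 - 10*p^2 + 31*p - 30) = (p - 5)*(p - 4)*(p - 1)*(p^2 - 5*p + 6) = (p - 5)*(p - 4)*(p - 2)*(p - 1)*(p - 3)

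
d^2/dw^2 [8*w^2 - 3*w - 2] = 16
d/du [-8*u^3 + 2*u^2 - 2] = 4*u*(1 - 6*u)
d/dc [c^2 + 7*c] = 2*c + 7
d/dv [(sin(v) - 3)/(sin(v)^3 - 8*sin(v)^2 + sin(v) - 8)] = (-2*sin(v)^3 + 17*sin(v)^2 - 48*sin(v) - 5)*cos(v)/((sin(v) - 8)^2*(sin(v)^2 + 1)^2)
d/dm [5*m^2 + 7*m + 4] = 10*m + 7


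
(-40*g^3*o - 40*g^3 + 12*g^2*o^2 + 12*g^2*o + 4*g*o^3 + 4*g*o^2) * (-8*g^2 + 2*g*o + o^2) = 320*g^5*o + 320*g^5 - 176*g^4*o^2 - 176*g^4*o - 48*g^3*o^3 - 48*g^3*o^2 + 20*g^2*o^4 + 20*g^2*o^3 + 4*g*o^5 + 4*g*o^4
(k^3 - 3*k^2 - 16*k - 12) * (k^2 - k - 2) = k^5 - 4*k^4 - 15*k^3 + 10*k^2 + 44*k + 24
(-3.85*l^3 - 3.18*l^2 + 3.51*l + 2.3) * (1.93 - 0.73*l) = 2.8105*l^4 - 5.1091*l^3 - 8.6997*l^2 + 5.0953*l + 4.439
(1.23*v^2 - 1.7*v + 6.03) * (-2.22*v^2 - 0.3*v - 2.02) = -2.7306*v^4 + 3.405*v^3 - 15.3612*v^2 + 1.625*v - 12.1806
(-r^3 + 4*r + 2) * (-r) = r^4 - 4*r^2 - 2*r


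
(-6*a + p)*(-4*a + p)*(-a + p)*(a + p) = -24*a^4 + 10*a^3*p + 23*a^2*p^2 - 10*a*p^3 + p^4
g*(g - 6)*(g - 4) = g^3 - 10*g^2 + 24*g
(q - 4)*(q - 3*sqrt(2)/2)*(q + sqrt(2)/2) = q^3 - 4*q^2 - sqrt(2)*q^2 - 3*q/2 + 4*sqrt(2)*q + 6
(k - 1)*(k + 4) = k^2 + 3*k - 4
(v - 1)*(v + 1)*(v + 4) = v^3 + 4*v^2 - v - 4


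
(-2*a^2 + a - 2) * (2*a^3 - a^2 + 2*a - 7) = -4*a^5 + 4*a^4 - 9*a^3 + 18*a^2 - 11*a + 14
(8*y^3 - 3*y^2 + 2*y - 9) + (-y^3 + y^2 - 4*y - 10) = 7*y^3 - 2*y^2 - 2*y - 19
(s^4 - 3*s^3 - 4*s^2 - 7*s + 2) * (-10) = -10*s^4 + 30*s^3 + 40*s^2 + 70*s - 20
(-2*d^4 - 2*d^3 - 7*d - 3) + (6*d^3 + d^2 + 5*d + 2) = -2*d^4 + 4*d^3 + d^2 - 2*d - 1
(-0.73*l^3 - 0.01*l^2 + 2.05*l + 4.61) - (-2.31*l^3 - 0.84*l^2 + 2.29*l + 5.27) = 1.58*l^3 + 0.83*l^2 - 0.24*l - 0.659999999999999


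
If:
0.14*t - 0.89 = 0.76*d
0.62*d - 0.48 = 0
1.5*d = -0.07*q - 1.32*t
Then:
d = 0.77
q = -215.72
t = 10.56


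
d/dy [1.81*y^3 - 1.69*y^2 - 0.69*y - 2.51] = 5.43*y^2 - 3.38*y - 0.69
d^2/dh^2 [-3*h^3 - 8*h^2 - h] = -18*h - 16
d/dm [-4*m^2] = -8*m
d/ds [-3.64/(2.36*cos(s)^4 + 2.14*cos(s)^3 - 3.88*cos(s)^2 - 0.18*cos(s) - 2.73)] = (-34.3616*cos(s)^3 - 23.3688*cos(s)^2 + 28.2464*cos(s) + 0.6552)*sin(s)/(-2.36*cos(s)^4 - 2.14*cos(s)^3 + 3.88*cos(s)^2 + 0.18*cos(s) + 2.73)^2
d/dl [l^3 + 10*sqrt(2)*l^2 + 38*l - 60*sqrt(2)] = 3*l^2 + 20*sqrt(2)*l + 38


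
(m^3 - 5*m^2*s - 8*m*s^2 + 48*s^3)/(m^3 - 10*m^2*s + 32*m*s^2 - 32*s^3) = (-m - 3*s)/(-m + 2*s)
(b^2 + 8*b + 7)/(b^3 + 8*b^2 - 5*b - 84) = (b + 1)/(b^2 + b - 12)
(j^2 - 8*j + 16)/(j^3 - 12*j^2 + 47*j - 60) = (j - 4)/(j^2 - 8*j + 15)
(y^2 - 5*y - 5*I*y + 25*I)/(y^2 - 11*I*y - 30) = (y - 5)/(y - 6*I)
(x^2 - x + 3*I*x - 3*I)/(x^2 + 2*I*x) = (x^2 - x + 3*I*x - 3*I)/(x*(x + 2*I))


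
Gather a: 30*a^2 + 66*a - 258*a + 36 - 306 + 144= 30*a^2 - 192*a - 126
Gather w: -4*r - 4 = -4*r - 4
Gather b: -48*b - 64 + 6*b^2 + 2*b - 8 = 6*b^2 - 46*b - 72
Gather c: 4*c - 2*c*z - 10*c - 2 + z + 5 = c*(-2*z - 6) + z + 3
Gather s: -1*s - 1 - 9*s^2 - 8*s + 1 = -9*s^2 - 9*s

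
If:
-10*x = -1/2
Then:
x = 1/20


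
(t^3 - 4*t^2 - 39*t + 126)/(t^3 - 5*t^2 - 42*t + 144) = (t - 7)/(t - 8)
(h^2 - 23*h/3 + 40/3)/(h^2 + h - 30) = (h - 8/3)/(h + 6)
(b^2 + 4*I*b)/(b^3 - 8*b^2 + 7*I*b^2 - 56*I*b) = (b + 4*I)/(b^2 + b*(-8 + 7*I) - 56*I)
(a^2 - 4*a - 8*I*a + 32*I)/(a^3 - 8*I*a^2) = (a - 4)/a^2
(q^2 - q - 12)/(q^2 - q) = (q^2 - q - 12)/(q*(q - 1))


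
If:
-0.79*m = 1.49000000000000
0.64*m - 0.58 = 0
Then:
No Solution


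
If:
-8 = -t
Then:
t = 8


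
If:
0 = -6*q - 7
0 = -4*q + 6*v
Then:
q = -7/6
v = -7/9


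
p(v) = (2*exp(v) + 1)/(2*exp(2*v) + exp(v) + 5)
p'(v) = (2*exp(v) + 1)*(-4*exp(2*v) - exp(v))/(2*exp(2*v) + exp(v) + 5)^2 + 2*exp(v)/(2*exp(2*v) + exp(v) + 5)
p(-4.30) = 0.20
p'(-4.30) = 0.00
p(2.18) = 0.11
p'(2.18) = -0.10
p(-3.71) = 0.21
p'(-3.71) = 0.01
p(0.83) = 0.31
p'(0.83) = -0.15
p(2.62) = 0.07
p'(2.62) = -0.07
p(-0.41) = 0.36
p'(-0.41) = 0.07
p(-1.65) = 0.26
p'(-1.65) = 0.06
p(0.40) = 0.36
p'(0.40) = -0.07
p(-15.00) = 0.20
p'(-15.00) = 0.00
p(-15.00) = 0.20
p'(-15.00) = 0.00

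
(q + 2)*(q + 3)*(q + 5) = q^3 + 10*q^2 + 31*q + 30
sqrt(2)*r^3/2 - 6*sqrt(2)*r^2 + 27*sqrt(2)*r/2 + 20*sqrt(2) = (r - 8)*(r - 5)*(sqrt(2)*r/2 + sqrt(2)/2)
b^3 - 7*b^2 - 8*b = b*(b - 8)*(b + 1)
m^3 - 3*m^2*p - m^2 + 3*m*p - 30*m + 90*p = (m - 6)*(m + 5)*(m - 3*p)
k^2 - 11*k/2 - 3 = (k - 6)*(k + 1/2)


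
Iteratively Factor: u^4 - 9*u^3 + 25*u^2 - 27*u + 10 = (u - 1)*(u^3 - 8*u^2 + 17*u - 10) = (u - 2)*(u - 1)*(u^2 - 6*u + 5) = (u - 5)*(u - 2)*(u - 1)*(u - 1)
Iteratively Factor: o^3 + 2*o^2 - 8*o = (o - 2)*(o^2 + 4*o) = (o - 2)*(o + 4)*(o)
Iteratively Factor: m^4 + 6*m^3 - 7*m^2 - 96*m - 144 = (m + 4)*(m^3 + 2*m^2 - 15*m - 36) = (m + 3)*(m + 4)*(m^2 - m - 12) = (m - 4)*(m + 3)*(m + 4)*(m + 3)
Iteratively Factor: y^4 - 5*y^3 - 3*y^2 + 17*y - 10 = (y - 1)*(y^3 - 4*y^2 - 7*y + 10) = (y - 1)*(y + 2)*(y^2 - 6*y + 5) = (y - 1)^2*(y + 2)*(y - 5)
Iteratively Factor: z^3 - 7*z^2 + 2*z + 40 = (z - 4)*(z^2 - 3*z - 10) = (z - 4)*(z + 2)*(z - 5)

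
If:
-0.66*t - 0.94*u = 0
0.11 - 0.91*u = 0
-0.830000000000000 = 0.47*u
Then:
No Solution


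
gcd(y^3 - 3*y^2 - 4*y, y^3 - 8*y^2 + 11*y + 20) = y^2 - 3*y - 4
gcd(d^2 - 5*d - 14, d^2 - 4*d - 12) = d + 2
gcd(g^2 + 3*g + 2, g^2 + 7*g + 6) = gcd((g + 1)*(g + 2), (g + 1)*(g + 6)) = g + 1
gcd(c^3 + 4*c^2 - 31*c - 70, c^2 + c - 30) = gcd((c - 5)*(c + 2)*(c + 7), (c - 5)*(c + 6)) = c - 5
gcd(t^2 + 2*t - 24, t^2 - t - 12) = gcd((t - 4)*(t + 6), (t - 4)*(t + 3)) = t - 4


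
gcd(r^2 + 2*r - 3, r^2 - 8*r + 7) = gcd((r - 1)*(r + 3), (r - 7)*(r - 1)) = r - 1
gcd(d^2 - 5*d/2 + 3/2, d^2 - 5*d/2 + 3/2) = d^2 - 5*d/2 + 3/2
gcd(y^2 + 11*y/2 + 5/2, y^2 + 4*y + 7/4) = y + 1/2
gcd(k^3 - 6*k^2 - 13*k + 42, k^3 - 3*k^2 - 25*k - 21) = k^2 - 4*k - 21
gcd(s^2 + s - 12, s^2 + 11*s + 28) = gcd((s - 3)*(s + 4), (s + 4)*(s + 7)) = s + 4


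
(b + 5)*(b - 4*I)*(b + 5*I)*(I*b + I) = I*b^4 - b^3 + 6*I*b^3 - 6*b^2 + 25*I*b^2 - 5*b + 120*I*b + 100*I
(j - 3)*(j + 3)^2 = j^3 + 3*j^2 - 9*j - 27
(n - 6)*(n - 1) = n^2 - 7*n + 6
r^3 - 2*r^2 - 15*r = r*(r - 5)*(r + 3)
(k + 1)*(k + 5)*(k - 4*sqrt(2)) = k^3 - 4*sqrt(2)*k^2 + 6*k^2 - 24*sqrt(2)*k + 5*k - 20*sqrt(2)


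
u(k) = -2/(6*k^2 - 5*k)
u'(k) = -2*(5 - 12*k)/(6*k^2 - 5*k)^2 = 2*(12*k - 5)/(k^2*(6*k - 5)^2)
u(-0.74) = -0.29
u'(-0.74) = -0.57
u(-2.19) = -0.05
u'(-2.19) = -0.04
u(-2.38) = -0.04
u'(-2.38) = -0.03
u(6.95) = -0.01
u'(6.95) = 0.00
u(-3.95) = -0.02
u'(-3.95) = -0.01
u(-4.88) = -0.01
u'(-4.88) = -0.00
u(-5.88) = -0.01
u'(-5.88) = -0.00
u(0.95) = -3.01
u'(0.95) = 28.94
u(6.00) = -0.01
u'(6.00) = 0.00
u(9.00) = 0.00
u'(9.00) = 0.00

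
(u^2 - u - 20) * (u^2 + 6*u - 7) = u^4 + 5*u^3 - 33*u^2 - 113*u + 140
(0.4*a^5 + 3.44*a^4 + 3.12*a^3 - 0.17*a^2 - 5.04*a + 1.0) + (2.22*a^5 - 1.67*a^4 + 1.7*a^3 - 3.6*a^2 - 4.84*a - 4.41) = 2.62*a^5 + 1.77*a^4 + 4.82*a^3 - 3.77*a^2 - 9.88*a - 3.41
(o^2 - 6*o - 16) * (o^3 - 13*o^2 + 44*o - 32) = o^5 - 19*o^4 + 106*o^3 - 88*o^2 - 512*o + 512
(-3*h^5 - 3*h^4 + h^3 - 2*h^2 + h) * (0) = 0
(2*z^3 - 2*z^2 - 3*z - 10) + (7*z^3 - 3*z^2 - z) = 9*z^3 - 5*z^2 - 4*z - 10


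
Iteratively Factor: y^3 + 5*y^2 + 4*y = (y)*(y^2 + 5*y + 4) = y*(y + 1)*(y + 4)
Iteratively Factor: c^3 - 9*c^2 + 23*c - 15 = (c - 1)*(c^2 - 8*c + 15) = (c - 5)*(c - 1)*(c - 3)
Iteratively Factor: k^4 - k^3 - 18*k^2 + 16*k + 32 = (k + 4)*(k^3 - 5*k^2 + 2*k + 8) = (k + 1)*(k + 4)*(k^2 - 6*k + 8) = (k - 4)*(k + 1)*(k + 4)*(k - 2)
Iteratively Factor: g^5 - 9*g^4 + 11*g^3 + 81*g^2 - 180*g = (g - 4)*(g^4 - 5*g^3 - 9*g^2 + 45*g) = g*(g - 4)*(g^3 - 5*g^2 - 9*g + 45) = g*(g - 4)*(g - 3)*(g^2 - 2*g - 15) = g*(g - 5)*(g - 4)*(g - 3)*(g + 3)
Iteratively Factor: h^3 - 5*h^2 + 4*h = (h)*(h^2 - 5*h + 4) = h*(h - 1)*(h - 4)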